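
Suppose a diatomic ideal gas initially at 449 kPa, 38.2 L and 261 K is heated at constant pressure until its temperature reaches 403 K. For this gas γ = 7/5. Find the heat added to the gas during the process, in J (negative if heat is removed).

n = P₁V₁/(RT₁) = 449×38.2/(8.314×261) = 7.90 mol.
Isobaric: P stays 449 kPa; V/T = const ⇒ T₂ = 403 K, V₂ = 59.0 L.
W = PΔV = 449×(59.0−38.2) kPa·L = 9330 J.
ΔU = nCvΔT = 7.90×20.8×(403−261) = 23300 J.
Q = ΔU + W = nCpΔT = 32700 J.

32700 J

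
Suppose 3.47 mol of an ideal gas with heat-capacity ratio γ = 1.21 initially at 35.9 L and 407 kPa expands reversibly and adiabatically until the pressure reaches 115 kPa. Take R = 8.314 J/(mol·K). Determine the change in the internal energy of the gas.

T₁ = P₁V₁/(nR) = 407×35.9/(3.47×8.314) = 506 K.
Adiabatic: T₂/T₁ = (P₂/P₁)^((γ−1)/γ) ⇒ T₂ = 506×(0.283)^0.174 = 407 K; V₂ = 102 L.
For an ideal gas ΔU = nCvΔT with Cv = R/(γ−1) = 39.6 J/(mol·K).
ΔU = 3.47×39.6×(407−506) = -13700 J.

-13700 J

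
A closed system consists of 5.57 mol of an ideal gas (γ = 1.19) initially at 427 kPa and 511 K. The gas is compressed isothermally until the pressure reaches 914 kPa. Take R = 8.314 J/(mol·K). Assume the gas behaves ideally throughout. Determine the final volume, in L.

25.9 L

V₁ = nRT₁/P₁ = 5.57×8.314×511/427 = 55.4 L.
Isothermal: T stays 511 K; PV = const ⇒ V₂ = 25.9 L, P₂ = 914 kPa.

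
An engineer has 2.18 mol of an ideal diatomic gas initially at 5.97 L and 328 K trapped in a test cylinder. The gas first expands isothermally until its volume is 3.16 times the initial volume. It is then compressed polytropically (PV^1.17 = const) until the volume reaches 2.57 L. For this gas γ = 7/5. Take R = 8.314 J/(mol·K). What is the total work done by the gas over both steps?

P₁ = nRT₁/V₁ = 2.18×8.314×328/5.97 = 996 kPa.
Step 1 — Isothermal: T stays 328 K; PV = const ⇒ V₂ = 18.9 L, P₂ = 315 kPa.
ΔU = 0 (ideal gas, T constant).
W = nRT ln(V₂/V₁) = 2.18×8.314×328×ln(3.16) = 6840 J.
Q = ΔU + W = 6840 J.
State after step 1: P = 315 kPa, V = 18.9 L, T = 328 K.
Step 2 — Polytropic n=1.17: T₂ = T₁(V₁/V₂)^(n−1) = 328×(7.34)^0.17 = 460 K; P₂ = P₁(V₁/V₂)^n = 3250 kPa.
W = (P₁V₁−P₂V₂)/(n−1) = (315×18.9−3250×2.57)/0.17 = -14100 J.
ΔU = nCvΔT = 2.18×20.8×(460−328) = 6000 J.
Q = ΔU + W = -8110 J.
Net over both steps: W = -7270 J, Q = -1270 J, ΔU = 6000 J.

-7270 J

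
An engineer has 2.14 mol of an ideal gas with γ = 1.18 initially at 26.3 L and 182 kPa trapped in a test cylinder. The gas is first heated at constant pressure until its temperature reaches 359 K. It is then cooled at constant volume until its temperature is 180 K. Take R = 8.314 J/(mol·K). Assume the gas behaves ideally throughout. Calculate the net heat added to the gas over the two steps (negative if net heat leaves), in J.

T₁ = P₁V₁/(nR) = 182×26.3/(2.14×8.314) = 269 K.
Step 1 — Isobaric: P stays 182 kPa; V/T = const ⇒ T₂ = 359 K, V₂ = 35.1 L.
W = PΔV = 182×(35.1−26.3) kPa·L = 1600 J.
ΔU = nCvΔT = 2.14×46.2×(359−269) = 8890 J.
Q = ΔU + W = nCpΔT = 10500 J.
State after step 1: P = 182 kPa, V = 35.1 L, T = 359 K.
Step 2 — Isochoric: V stays 35.1 L; P/T = const ⇒ T₂ = 180 K, P₂ = 91.3 kPa.
W = 0 (no volume change).
ΔU = nCvΔT = 2.14×46.2×(180−359) = -17700 J.
Q = ΔU = -17700 J.
Net over both steps: W = 1600 J, Q = -7200 J, ΔU = -8800 J.

-7200 J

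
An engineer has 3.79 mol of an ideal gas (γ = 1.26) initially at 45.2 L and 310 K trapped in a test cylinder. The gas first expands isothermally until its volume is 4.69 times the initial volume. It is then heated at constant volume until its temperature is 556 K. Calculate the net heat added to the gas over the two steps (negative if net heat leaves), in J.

44900 J

P₁ = nRT₁/V₁ = 3.79×8.314×310/45.2 = 216 kPa.
Step 1 — Isothermal: T stays 310 K; PV = const ⇒ V₂ = 212 L, P₂ = 46.1 kPa.
ΔU = 0 (ideal gas, T constant).
W = nRT ln(V₂/V₁) = 3.79×8.314×310×ln(4.69) = 15100 J.
Q = ΔU + W = 15100 J.
State after step 1: P = 46.1 kPa, V = 212 L, T = 310 K.
Step 2 — Isochoric: V stays 212 L; P/T = const ⇒ T₂ = 556 K, P₂ = 82.6 kPa.
W = 0 (no volume change).
ΔU = nCvΔT = 3.79×32.0×(556−310) = 29800 J.
Q = ΔU = 29800 J.
Net over both steps: W = 15100 J, Q = 44900 J, ΔU = 29800 J.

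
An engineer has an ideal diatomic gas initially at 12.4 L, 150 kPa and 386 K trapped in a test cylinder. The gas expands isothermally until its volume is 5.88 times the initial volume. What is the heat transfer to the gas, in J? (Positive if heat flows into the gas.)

3300 J

n = P₁V₁/(RT₁) = 150×12.4/(8.314×386) = 0.580 mol.
Isothermal: T stays 386 K; PV = const ⇒ V₂ = 72.9 L, P₂ = 25.5 kPa.
ΔU = 0 (ideal gas, T constant).
W = nRT ln(V₂/V₁) = 0.580×8.314×386×ln(5.88) = 3300 J.
Q = ΔU + W = 3300 J.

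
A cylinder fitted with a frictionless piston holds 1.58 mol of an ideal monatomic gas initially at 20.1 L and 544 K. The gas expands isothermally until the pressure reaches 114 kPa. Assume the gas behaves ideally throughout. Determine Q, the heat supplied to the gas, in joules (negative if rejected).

P₁ = nRT₁/V₁ = 1.58×8.314×544/20.1 = 356 kPa.
Isothermal: T stays 544 K; PV = const ⇒ V₂ = 62.7 L, P₂ = 114 kPa.
ΔU = 0 (ideal gas, T constant).
W = nRT ln(V₂/V₁) = 1.58×8.314×544×ln(3.12) = 8130 J.
Q = ΔU + W = 8130 J.

8130 J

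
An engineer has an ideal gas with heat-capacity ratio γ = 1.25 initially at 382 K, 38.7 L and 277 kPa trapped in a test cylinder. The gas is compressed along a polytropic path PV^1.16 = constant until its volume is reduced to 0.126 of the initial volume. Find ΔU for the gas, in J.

n = P₁V₁/(RT₁) = 277×38.7/(8.314×382) = 3.38 mol.
Polytropic n=1.16: T₂ = T₁(V₁/V₂)^(n−1) = 382×(7.94)^0.16 = 532 K; P₂ = P₁(V₁/V₂)^n = 3060 kPa.
For an ideal gas ΔU = nCvΔT with Cv = R/(γ−1) = 33.3 J/(mol·K).
ΔU = 3.38×33.3×(532−382) = 16900 J.

16900 J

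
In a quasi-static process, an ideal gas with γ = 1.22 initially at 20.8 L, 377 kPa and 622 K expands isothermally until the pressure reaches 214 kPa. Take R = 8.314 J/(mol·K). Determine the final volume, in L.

Isothermal: T stays 622 K; PV = const ⇒ V₂ = 36.6 L, P₂ = 214 kPa.

36.6 L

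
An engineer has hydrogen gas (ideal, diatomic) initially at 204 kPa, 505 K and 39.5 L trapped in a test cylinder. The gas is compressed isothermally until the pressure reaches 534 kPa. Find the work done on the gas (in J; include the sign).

n = P₁V₁/(RT₁) = 204×39.5/(8.314×505) = 1.92 mol.
Isothermal: T stays 505 K; PV = const ⇒ V₂ = 15.1 L, P₂ = 534 kPa.
W = nRT ln(V₂/V₁) = 1.92×8.314×505×ln(0.382) = -7750 J.
Work done on the gas = −W_by = 7750 J.

7750 J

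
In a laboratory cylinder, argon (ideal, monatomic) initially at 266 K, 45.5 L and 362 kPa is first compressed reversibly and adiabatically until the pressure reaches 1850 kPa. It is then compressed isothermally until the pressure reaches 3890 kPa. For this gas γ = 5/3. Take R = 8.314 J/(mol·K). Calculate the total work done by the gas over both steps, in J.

-46200 J

n = P₁V₁/(RT₁) = 362×45.5/(8.314×266) = 7.45 mol.
Step 1 — Adiabatic: T₂/T₁ = (P₂/P₁)^((γ−1)/γ) ⇒ T₂ = 266×(5.11)^0.400 = 511 K; V₂ = 17.1 L.
ΔU = nCvΔT = 7.45×12.5×(511−266) = 22700 J.
Q = 0 for an adiabatic process, so W = −ΔU = -22700 J.
State after step 1: P = 1850 kPa, V = 17.1 L, T = 511 K.
Step 2 — Isothermal: T stays 511 K; PV = const ⇒ V₂ = 8.13 L, P₂ = 3890 kPa.
ΔU = 0 (ideal gas, T constant).
W = nRT ln(V₂/V₁) = 7.45×8.314×511×ln(0.476) = -23500 J.
Q = ΔU + W = -23500 J.
Net over both steps: W = -46200 J, Q = -23500 J, ΔU = 22700 J.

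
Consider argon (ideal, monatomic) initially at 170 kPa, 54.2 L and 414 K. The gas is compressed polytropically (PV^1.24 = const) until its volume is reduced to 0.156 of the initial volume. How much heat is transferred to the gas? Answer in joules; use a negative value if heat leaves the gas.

-13800 J

n = P₁V₁/(RT₁) = 170×54.2/(8.314×414) = 2.68 mol.
Polytropic n=1.24: T₂ = T₁(V₁/V₂)^(n−1) = 414×(6.41)^0.24 = 647 K; P₂ = P₁(V₁/V₂)^n = 1700 kPa.
W = (P₁V₁−P₂V₂)/(n−1) = (170×54.2−1700×8.46)/0.24 = -21600 J.
ΔU = nCvΔT = 2.68×12.5×(647−414) = 7770 J.
Q = ΔU + W = -13800 J.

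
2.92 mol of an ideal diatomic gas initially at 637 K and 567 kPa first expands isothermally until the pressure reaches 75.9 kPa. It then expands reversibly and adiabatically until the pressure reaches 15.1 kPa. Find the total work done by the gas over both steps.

45400 J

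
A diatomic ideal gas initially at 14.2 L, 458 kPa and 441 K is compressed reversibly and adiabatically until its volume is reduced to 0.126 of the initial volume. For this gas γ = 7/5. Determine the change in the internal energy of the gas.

n = P₁V₁/(RT₁) = 458×14.2/(8.314×441) = 1.77 mol.
Adiabatic: TV^(γ−1) = const ⇒ T₂ = 441×(7.94)^0.400 = 1010 K; PV^γ = const ⇒ P₂ = 8320 kPa.
For an ideal gas ΔU = nCvΔT with Cv = (5/2)R = 20.8 J/(mol·K).
ΔU = 1.77×20.8×(1010−441) = 21000 J.

21000 J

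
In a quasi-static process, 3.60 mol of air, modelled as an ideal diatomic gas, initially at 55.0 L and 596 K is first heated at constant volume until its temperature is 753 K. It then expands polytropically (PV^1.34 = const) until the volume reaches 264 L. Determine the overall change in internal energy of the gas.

-11500 J

P₁ = nRT₁/V₁ = 3.60×8.314×596/55.0 = 324 kPa.
Step 1 — Isochoric: V stays 55.0 L; P/T = const ⇒ T₂ = 753 K, P₂ = 410 kPa.
W = 0 (no volume change).
ΔU = nCvΔT = 3.60×20.8×(753−596) = 11700 J.
Q = ΔU = 11700 J.
State after step 1: P = 410 kPa, V = 55.0 L, T = 753 K.
Step 2 — Polytropic n=1.34: T₂ = T₁(V₁/V₂)^(n−1) = 753×(0.208)^0.34 = 442 K; P₂ = P₁(V₁/V₂)^n = 50.1 kPa.
W = (P₁V₁−P₂V₂)/(n−1) = (410×55.0−50.1×264)/0.34 = 27400 J.
ΔU = nCvΔT = 3.60×20.8×(442−753) = -23300 J.
Q = ΔU + W = 4110 J.
Net over both steps: W = 27400 J, Q = 15900 J, ΔU = -11500 J.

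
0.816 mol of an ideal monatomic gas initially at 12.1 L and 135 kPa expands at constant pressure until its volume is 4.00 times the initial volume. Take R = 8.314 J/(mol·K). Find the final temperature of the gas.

T₁ = P₁V₁/(nR) = 135×12.1/(0.816×8.314) = 241 K.
Isobaric: P stays 135 kPa; V/T = const ⇒ T₂ = 963 K, V₂ = 48.4 L.

963 K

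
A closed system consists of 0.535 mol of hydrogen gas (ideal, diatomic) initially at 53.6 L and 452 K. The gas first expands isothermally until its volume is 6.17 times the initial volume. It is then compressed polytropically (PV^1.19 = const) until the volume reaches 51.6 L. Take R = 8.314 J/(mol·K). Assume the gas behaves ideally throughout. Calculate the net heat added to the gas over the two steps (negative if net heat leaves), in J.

1310 J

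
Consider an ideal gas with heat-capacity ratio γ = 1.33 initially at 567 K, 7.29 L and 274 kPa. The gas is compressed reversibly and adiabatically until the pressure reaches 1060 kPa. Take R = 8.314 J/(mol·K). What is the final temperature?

793 K

Adiabatic: T₂/T₁ = (P₂/P₁)^((γ−1)/γ) ⇒ T₂ = 567×(3.87)^0.248 = 793 K; V₂ = 2.64 L.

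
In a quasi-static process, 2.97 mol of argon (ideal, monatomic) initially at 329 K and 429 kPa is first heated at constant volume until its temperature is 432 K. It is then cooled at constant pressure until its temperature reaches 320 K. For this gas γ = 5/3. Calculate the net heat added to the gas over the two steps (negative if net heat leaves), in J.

V₁ = nRT₁/P₁ = 2.97×8.314×329/429 = 18.9 L.
Step 1 — Isochoric: V stays 18.9 L; P/T = const ⇒ T₂ = 432 K, P₂ = 563 kPa.
W = 0 (no volume change).
ΔU = nCvΔT = 2.97×12.5×(432−329) = 3820 J.
Q = ΔU = 3820 J.
State after step 1: P = 563 kPa, V = 18.9 L, T = 432 K.
Step 2 — Isobaric: P stays 563 kPa; V/T = const ⇒ T₂ = 320 K, V₂ = 14.0 L.
W = PΔV = 563×(14.0−18.9) kPa·L = -2770 J.
ΔU = nCvΔT = 2.97×12.5×(320−432) = -4150 J.
Q = ΔU + W = nCpΔT = -6910 J.
Net over both steps: W = -2770 J, Q = -3100 J, ΔU = -333 J.

-3100 J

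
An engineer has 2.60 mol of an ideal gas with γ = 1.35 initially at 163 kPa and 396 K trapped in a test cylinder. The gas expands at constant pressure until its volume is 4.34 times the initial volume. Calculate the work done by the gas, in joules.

28600 J

V₁ = nRT₁/P₁ = 2.60×8.314×396/163 = 52.5 L.
Isobaric: P stays 163 kPa; V/T = const ⇒ T₂ = 1720 K, V₂ = 228 L.
W = PΔV = 163×(228−52.5) kPa·L = 28600 J.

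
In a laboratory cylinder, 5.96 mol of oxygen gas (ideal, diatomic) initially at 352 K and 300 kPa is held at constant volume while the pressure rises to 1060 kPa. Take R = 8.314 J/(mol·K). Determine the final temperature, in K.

V₁ = nRT₁/P₁ = 5.96×8.314×352/300 = 58.1 L.
Isochoric: V stays 58.1 L; P/T = const ⇒ T₂ = 1240 K, P₂ = 1060 kPa.

1240 K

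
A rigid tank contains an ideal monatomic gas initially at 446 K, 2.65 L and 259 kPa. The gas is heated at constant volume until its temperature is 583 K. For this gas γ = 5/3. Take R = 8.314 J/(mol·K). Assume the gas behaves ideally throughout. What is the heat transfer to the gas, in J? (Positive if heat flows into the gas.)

316 J

n = P₁V₁/(RT₁) = 259×2.65/(8.314×446) = 0.185 mol.
Isochoric: V stays 2.65 L; P/T = const ⇒ T₂ = 583 K, P₂ = 339 kPa.
W = 0 (no volume change).
ΔU = nCvΔT = 0.185×12.5×(583−446) = 316 J.
Q = ΔU = 316 J.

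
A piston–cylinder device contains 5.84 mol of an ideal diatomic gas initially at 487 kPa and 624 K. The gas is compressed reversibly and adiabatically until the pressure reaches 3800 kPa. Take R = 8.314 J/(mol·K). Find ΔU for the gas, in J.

60500 J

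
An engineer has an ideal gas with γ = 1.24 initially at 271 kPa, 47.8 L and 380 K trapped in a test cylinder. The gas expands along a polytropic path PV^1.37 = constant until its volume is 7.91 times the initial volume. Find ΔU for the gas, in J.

-28900 J

n = P₁V₁/(RT₁) = 271×47.8/(8.314×380) = 4.10 mol.
Polytropic n=1.37: T₂ = T₁(V₁/V₂)^(n−1) = 380×(0.126)^0.37 = 177 K; P₂ = P₁(V₁/V₂)^n = 15.9 kPa.
For an ideal gas ΔU = nCvΔT with Cv = R/(γ−1) = 34.6 J/(mol·K).
ΔU = 4.10×34.6×(177−380) = -28900 J.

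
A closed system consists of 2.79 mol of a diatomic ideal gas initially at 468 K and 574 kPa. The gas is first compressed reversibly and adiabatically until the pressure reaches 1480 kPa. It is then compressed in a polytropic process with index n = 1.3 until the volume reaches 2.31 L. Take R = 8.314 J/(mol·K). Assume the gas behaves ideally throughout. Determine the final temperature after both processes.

941 K

V₁ = nRT₁/P₁ = 2.79×8.314×468/574 = 18.9 L.
Step 1 — Adiabatic: T₂/T₁ = (P₂/P₁)^((γ−1)/γ) ⇒ T₂ = 468×(2.58)^0.286 = 613 K; V₂ = 9.61 L.
ΔU = nCvΔT = 2.79×20.8×(613−468) = 8430 J.
Q = 0 for an adiabatic process, so W = −ΔU = -8430 J.
State after step 1: P = 1480 kPa, V = 9.61 L, T = 613 K.
Step 2 — Polytropic n=1.3: T₂ = T₁(V₁/V₂)^(n−1) = 613×(4.16)^0.30 = 941 K; P₂ = P₁(V₁/V₂)^n = 9450 kPa.
W = (P₁V₁−P₂V₂)/(n−1) = (1480×9.61−9450×2.31)/0.30 = -25300 J.
ΔU = nCvΔT = 2.79×20.8×(941−613) = 19000 J.
Q = ΔU + W = -6330 J.
Net over both steps: W = -33800 J, Q = -6330 J, ΔU = 27400 J.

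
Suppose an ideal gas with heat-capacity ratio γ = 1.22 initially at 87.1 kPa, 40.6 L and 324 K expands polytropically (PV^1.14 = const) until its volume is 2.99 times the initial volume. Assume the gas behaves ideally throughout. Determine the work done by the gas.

3590 J

n = P₁V₁/(RT₁) = 87.1×40.6/(8.314×324) = 1.31 mol.
Polytropic n=1.14: T₂ = T₁(V₁/V₂)^(n−1) = 324×(0.334)^0.14 = 278 K; P₂ = P₁(V₁/V₂)^n = 25.0 kPa.
W = (P₁V₁−P₂V₂)/(n−1) = (87.1×40.6−25.0×121)/0.14 = 3590 J.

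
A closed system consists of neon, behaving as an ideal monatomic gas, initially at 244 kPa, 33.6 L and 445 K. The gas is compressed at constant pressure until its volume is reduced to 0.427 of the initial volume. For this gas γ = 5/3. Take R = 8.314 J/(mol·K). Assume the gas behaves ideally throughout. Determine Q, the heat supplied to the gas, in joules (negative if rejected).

-11700 J

n = P₁V₁/(RT₁) = 244×33.6/(8.314×445) = 2.22 mol.
Isobaric: P stays 244 kPa; V/T = const ⇒ T₂ = 190 K, V₂ = 14.3 L.
W = PΔV = 244×(14.3−33.6) kPa·L = -4700 J.
ΔU = nCvΔT = 2.22×12.5×(190−445) = -7050 J.
Q = ΔU + W = nCpΔT = -11700 J.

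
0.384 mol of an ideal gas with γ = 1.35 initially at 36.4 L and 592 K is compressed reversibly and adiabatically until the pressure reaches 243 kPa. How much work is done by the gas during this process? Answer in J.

P₁ = nRT₁/V₁ = 0.384×8.314×592/36.4 = 51.9 kPa.
Adiabatic: T₂/T₁ = (P₂/P₁)^((γ−1)/γ) ⇒ T₂ = 592×(4.68)^0.259 = 883 K; V₂ = 11.6 L.
ΔU = nCvΔT = 0.384×23.8×(883−592) = 2660 J.
Q = 0 for an adiabatic process, so W = −ΔU = -2660 J.

-2660 J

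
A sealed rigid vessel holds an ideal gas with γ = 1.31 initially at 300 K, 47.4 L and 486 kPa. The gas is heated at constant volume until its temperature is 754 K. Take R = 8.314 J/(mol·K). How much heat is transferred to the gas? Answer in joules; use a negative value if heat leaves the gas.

112000 J

n = P₁V₁/(RT₁) = 486×47.4/(8.314×300) = 9.24 mol.
Isochoric: V stays 47.4 L; P/T = const ⇒ T₂ = 754 K, P₂ = 1220 kPa.
W = 0 (no volume change).
ΔU = nCvΔT = 9.24×26.8×(754−300) = 112000 J.
Q = ΔU = 112000 J.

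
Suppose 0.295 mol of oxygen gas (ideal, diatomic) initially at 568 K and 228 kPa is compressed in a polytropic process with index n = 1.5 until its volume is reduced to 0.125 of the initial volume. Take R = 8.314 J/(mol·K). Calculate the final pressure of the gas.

V₁ = nRT₁/P₁ = 0.295×8.314×568/228 = 6.11 L.
Polytropic n=1.5: T₂ = T₁(V₁/V₂)^(n−1) = 568×(8.00)^0.50 = 1610 K; P₂ = P₁(V₁/V₂)^n = 5160 kPa.

5160 kPa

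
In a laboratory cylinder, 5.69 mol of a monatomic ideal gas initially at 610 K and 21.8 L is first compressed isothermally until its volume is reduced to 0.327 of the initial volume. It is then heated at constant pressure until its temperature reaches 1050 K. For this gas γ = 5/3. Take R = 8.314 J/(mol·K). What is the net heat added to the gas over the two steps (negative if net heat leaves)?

P₁ = nRT₁/V₁ = 5.69×8.314×610/21.8 = 1320 kPa.
Step 1 — Isothermal: T stays 610 K; PV = const ⇒ V₂ = 7.13 L, P₂ = 4050 kPa.
ΔU = 0 (ideal gas, T constant).
W = nRT ln(V₂/V₁) = 5.69×8.314×610×ln(0.327) = -32300 J.
Q = ΔU + W = -32300 J.
State after step 1: P = 4050 kPa, V = 7.13 L, T = 610 K.
Step 2 — Isobaric: P stays 4050 kPa; V/T = const ⇒ T₂ = 1050 K, V₂ = 12.3 L.
W = PΔV = 4050×(12.3−7.13) kPa·L = 20800 J.
ΔU = nCvΔT = 5.69×12.5×(1050−610) = 31200 J.
Q = ΔU + W = nCpΔT = 52000 J.
Net over both steps: W = -11400 J, Q = 19800 J, ΔU = 31200 J.

19800 J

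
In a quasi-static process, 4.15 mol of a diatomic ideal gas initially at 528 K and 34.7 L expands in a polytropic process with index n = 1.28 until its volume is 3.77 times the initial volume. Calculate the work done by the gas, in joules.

20200 J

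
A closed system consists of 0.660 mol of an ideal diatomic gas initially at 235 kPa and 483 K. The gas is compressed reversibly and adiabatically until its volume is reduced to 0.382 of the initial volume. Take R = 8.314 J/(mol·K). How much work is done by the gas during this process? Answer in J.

V₁ = nRT₁/P₁ = 0.660×8.314×483/235 = 11.3 L.
Adiabatic: TV^(γ−1) = const ⇒ T₂ = 483×(2.62)^0.400 = 710 K; PV^γ = const ⇒ P₂ = 904 kPa.
ΔU = nCvΔT = 0.660×20.8×(710−483) = 3110 J.
Q = 0 for an adiabatic process, so W = −ΔU = -3110 J.

-3110 J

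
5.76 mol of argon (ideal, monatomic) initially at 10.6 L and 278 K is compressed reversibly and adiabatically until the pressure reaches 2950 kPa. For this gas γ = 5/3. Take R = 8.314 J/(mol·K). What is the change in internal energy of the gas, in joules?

8130 J

P₁ = nRT₁/V₁ = 5.76×8.314×278/10.6 = 1260 kPa.
Adiabatic: T₂/T₁ = (P₂/P₁)^((γ−1)/γ) ⇒ T₂ = 278×(2.35)^0.400 = 391 K; V₂ = 6.35 L.
For an ideal gas ΔU = nCvΔT with Cv = (3/2)R = 12.5 J/(mol·K).
ΔU = 5.76×12.5×(391−278) = 8130 J.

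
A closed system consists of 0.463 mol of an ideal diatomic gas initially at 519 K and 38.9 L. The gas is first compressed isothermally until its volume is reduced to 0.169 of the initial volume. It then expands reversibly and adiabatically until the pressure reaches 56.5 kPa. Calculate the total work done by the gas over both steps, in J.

P₁ = nRT₁/V₁ = 0.463×8.314×519/38.9 = 51.4 kPa.
Step 1 — Isothermal: T stays 519 K; PV = const ⇒ V₂ = 6.57 L, P₂ = 304 kPa.
ΔU = 0 (ideal gas, T constant).
W = nRT ln(V₂/V₁) = 0.463×8.314×519×ln(0.169) = -3550 J.
Q = ΔU + W = -3550 J.
State after step 1: P = 304 kPa, V = 6.57 L, T = 519 K.
Step 2 — Adiabatic: T₂/T₁ = (P₂/P₁)^((γ−1)/γ) ⇒ T₂ = 519×(0.186)^0.286 = 321 K; V₂ = 21.9 L.
ΔU = nCvΔT = 0.463×20.8×(321−519) = -1910 J.
Q = 0 for an adiabatic process, so W = −ΔU = 1910 J.
Net over both steps: W = -1650 J, Q = -3550 J, ΔU = -1910 J.

-1650 J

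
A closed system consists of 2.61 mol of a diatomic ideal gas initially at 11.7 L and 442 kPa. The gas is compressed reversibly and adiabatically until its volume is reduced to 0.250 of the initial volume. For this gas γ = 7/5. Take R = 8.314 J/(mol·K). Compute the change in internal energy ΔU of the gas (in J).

T₁ = P₁V₁/(nR) = 442×11.7/(2.61×8.314) = 238 K.
Adiabatic: TV^(γ−1) = const ⇒ T₂ = 238×(4.00)^0.400 = 415 K; PV^γ = const ⇒ P₂ = 3080 kPa.
For an ideal gas ΔU = nCvΔT with Cv = (5/2)R = 20.8 J/(mol·K).
ΔU = 2.61×20.8×(415−238) = 9580 J.

9580 J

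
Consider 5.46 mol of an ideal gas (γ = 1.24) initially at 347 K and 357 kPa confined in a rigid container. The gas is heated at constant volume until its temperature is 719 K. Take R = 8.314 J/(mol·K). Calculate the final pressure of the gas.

740 kPa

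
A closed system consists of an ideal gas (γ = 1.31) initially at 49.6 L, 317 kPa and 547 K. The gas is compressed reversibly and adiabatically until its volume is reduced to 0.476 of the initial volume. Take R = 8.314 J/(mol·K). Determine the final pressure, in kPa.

Adiabatic: TV^(γ−1) = const ⇒ T₂ = 547×(2.10)^0.310 = 689 K; PV^γ = const ⇒ P₂ = 838 kPa.

838 kPa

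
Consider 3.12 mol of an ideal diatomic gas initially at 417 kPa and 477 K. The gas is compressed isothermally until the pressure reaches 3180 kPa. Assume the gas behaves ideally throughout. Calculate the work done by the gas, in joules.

-25100 J

V₁ = nRT₁/P₁ = 3.12×8.314×477/417 = 29.7 L.
Isothermal: T stays 477 K; PV = const ⇒ V₂ = 3.89 L, P₂ = 3180 kPa.
W = nRT ln(V₂/V₁) = 3.12×8.314×477×ln(0.131) = -25100 J.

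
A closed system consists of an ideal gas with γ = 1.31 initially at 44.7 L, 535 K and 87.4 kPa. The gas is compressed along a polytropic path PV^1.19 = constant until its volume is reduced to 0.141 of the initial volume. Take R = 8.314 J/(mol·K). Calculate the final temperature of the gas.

776 K

Polytropic n=1.19: T₂ = T₁(V₁/V₂)^(n−1) = 535×(7.09)^0.19 = 776 K; P₂ = P₁(V₁/V₂)^n = 899 kPa.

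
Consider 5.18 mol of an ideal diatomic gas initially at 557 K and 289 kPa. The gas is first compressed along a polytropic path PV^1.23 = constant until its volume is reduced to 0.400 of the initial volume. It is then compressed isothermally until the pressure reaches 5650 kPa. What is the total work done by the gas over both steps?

V₁ = nRT₁/P₁ = 5.18×8.314×557/289 = 83.0 L.
Step 1 — Polytropic n=1.23: T₂ = T₁(V₁/V₂)^(n−1) = 557×(2.50)^0.23 = 688 K; P₂ = P₁(V₁/V₂)^n = 892 kPa.
W = (P₁V₁−P₂V₂)/(n−1) = (289×83.0−892×33.2)/0.23 = -24500 J.
ΔU = nCvΔT = 5.18×20.8×(688−557) = 14100 J.
Q = ΔU + W = -10400 J.
State after step 1: P = 892 kPa, V = 33.2 L, T = 688 K.
Step 2 — Isothermal: T stays 688 K; PV = const ⇒ V₂ = 5.24 L, P₂ = 5650 kPa.
ΔU = 0 (ideal gas, T constant).
W = nRT ln(V₂/V₁) = 5.18×8.314×688×ln(0.158) = -54700 J.
Q = ΔU + W = -54700 J.
Net over both steps: W = -79100 J, Q = -65100 J, ΔU = 14100 J.

-79100 J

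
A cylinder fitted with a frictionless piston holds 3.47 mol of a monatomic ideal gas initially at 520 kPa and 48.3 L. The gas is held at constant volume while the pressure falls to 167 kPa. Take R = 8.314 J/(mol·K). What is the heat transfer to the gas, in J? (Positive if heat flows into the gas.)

-25600 J

T₁ = P₁V₁/(nR) = 520×48.3/(3.47×8.314) = 871 K.
Isochoric: V stays 48.3 L; P/T = const ⇒ T₂ = 280 K, P₂ = 167 kPa.
W = 0 (no volume change).
ΔU = nCvΔT = 3.47×12.5×(280−871) = -25600 J.
Q = ΔU = -25600 J.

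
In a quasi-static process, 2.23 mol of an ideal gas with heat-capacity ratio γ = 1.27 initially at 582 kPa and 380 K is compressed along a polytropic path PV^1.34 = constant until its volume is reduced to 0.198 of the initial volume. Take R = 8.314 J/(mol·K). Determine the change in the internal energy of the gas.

19200 J

V₁ = nRT₁/P₁ = 2.23×8.314×380/582 = 12.1 L.
Polytropic n=1.34: T₂ = T₁(V₁/V₂)^(n−1) = 380×(5.05)^0.34 = 659 K; P₂ = P₁(V₁/V₂)^n = 5100 kPa.
For an ideal gas ΔU = nCvΔT with Cv = R/(γ−1) = 30.8 J/(mol·K).
ΔU = 2.23×30.8×(659−380) = 19200 J.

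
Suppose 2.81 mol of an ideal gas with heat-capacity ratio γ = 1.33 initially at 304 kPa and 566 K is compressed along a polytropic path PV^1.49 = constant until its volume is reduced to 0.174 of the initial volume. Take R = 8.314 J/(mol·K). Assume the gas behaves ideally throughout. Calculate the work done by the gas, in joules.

V₁ = nRT₁/P₁ = 2.81×8.314×566/304 = 43.5 L.
Polytropic n=1.49: T₂ = T₁(V₁/V₂)^(n−1) = 566×(5.75)^0.49 = 1330 K; P₂ = P₁(V₁/V₂)^n = 4120 kPa.
W = (P₁V₁−P₂V₂)/(n−1) = (304×43.5−4120×7.57)/0.49 = -36600 J.

-36600 J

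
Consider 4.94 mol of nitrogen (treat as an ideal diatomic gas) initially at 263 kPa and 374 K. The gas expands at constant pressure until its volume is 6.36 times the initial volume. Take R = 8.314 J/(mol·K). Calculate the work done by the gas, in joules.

V₁ = nRT₁/P₁ = 4.94×8.314×374/263 = 58.4 L.
Isobaric: P stays 263 kPa; V/T = const ⇒ T₂ = 2380 K, V₂ = 371 L.
W = PΔV = 263×(371−58.4) kPa·L = 82300 J.

82300 J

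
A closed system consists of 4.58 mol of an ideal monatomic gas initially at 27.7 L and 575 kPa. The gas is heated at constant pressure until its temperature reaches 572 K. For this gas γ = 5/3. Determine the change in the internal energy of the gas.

T₁ = P₁V₁/(nR) = 575×27.7/(4.58×8.314) = 418 K.
Isobaric: P stays 575 kPa; V/T = const ⇒ T₂ = 572 K, V₂ = 37.9 L.
For an ideal gas ΔU = nCvΔT with Cv = (3/2)R = 12.5 J/(mol·K).
ΔU = 4.58×12.5×(572−418) = 8780 J.

8780 J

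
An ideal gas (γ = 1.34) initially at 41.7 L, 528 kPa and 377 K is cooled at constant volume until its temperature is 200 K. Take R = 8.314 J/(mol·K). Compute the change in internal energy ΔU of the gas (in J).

-30400 J

n = P₁V₁/(RT₁) = 528×41.7/(8.314×377) = 7.02 mol.
Isochoric: V stays 41.7 L; P/T = const ⇒ T₂ = 200 K, P₂ = 280 kPa.
For an ideal gas ΔU = nCvΔT with Cv = R/(γ−1) = 24.5 J/(mol·K).
ΔU = 7.02×24.5×(200−377) = -30400 J.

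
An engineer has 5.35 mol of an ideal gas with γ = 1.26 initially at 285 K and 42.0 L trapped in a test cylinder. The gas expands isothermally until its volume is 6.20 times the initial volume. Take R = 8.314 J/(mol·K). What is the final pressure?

P₁ = nRT₁/V₁ = 5.35×8.314×285/42.0 = 302 kPa.
Isothermal: T stays 285 K; PV = const ⇒ V₂ = 260 L, P₂ = 48.7 kPa.

48.7 kPa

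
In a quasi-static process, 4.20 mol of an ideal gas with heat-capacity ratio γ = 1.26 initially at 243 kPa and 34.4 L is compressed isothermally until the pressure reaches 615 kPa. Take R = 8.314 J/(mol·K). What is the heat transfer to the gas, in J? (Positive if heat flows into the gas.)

T₁ = P₁V₁/(nR) = 243×34.4/(4.20×8.314) = 239 K.
Isothermal: T stays 239 K; PV = const ⇒ V₂ = 13.6 L, P₂ = 615 kPa.
ΔU = 0 (ideal gas, T constant).
W = nRT ln(V₂/V₁) = 4.20×8.314×239×ln(0.395) = -7760 J.
Q = ΔU + W = -7760 J.

-7760 J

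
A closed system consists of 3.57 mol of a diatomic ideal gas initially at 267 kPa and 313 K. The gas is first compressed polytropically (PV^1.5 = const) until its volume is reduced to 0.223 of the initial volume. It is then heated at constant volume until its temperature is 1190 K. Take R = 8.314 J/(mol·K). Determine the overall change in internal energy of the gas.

65100 J

V₁ = nRT₁/P₁ = 3.57×8.314×313/267 = 34.8 L.
Step 1 — Polytropic n=1.5: T₂ = T₁(V₁/V₂)^(n−1) = 313×(4.48)^0.50 = 663 K; P₂ = P₁(V₁/V₂)^n = 2540 kPa.
W = (P₁V₁−P₂V₂)/(n−1) = (267×34.8−2540×7.76)/0.50 = -20800 J.
ΔU = nCvΔT = 3.57×20.8×(663−313) = 26000 J.
Q = ΔU + W = 5190 J.
State after step 1: P = 2540 kPa, V = 7.76 L, T = 663 K.
Step 2 — Isochoric: V stays 7.76 L; P/T = const ⇒ T₂ = 1190 K, P₂ = 4550 kPa.
W = 0 (no volume change).
ΔU = nCvΔT = 3.57×20.8×(1190−663) = 39100 J.
Q = ΔU = 39100 J.
Net over both steps: W = -20800 J, Q = 44300 J, ΔU = 65100 J.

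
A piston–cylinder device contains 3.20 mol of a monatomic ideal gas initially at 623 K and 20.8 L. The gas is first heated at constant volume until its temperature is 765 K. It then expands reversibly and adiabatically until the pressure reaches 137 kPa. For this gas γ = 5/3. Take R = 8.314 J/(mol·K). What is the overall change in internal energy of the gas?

P₁ = nRT₁/V₁ = 3.20×8.314×623/20.8 = 797 kPa.
Step 1 — Isochoric: V stays 20.8 L; P/T = const ⇒ T₂ = 765 K, P₂ = 978 kPa.
W = 0 (no volume change).
ΔU = nCvΔT = 3.20×12.5×(765−623) = 5670 J.
Q = ΔU = 5670 J.
State after step 1: P = 978 kPa, V = 20.8 L, T = 765 K.
Step 2 — Adiabatic: T₂/T₁ = (P₂/P₁)^((γ−1)/γ) ⇒ T₂ = 765×(0.140)^0.400 = 348 K; V₂ = 67.7 L.
ΔU = nCvΔT = 3.20×12.5×(348−765) = -16600 J.
Q = 0 for an adiabatic process, so W = −ΔU = 16600 J.
Net over both steps: W = 16600 J, Q = 5670 J, ΔU = -11000 J.

-11000 J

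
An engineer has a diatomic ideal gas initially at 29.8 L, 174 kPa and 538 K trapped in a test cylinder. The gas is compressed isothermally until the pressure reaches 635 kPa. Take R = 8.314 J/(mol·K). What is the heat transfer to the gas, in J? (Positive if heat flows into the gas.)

-6710 J

n = P₁V₁/(RT₁) = 174×29.8/(8.314×538) = 1.16 mol.
Isothermal: T stays 538 K; PV = const ⇒ V₂ = 8.17 L, P₂ = 635 kPa.
ΔU = 0 (ideal gas, T constant).
W = nRT ln(V₂/V₁) = 1.16×8.314×538×ln(0.274) = -6710 J.
Q = ΔU + W = -6710 J.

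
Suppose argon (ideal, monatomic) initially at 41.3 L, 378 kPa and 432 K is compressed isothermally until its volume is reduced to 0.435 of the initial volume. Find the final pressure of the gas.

Isothermal: T stays 432 K; PV = const ⇒ V₂ = 18.0 L, P₂ = 869 kPa.

869 kPa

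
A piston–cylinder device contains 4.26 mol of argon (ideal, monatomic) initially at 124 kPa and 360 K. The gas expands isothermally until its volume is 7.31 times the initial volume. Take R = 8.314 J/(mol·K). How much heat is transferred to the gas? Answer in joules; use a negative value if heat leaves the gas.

25400 J

V₁ = nRT₁/P₁ = 4.26×8.314×360/124 = 103 L.
Isothermal: T stays 360 K; PV = const ⇒ V₂ = 752 L, P₂ = 17.0 kPa.
ΔU = 0 (ideal gas, T constant).
W = nRT ln(V₂/V₁) = 4.26×8.314×360×ln(7.31) = 25400 J.
Q = ΔU + W = 25400 J.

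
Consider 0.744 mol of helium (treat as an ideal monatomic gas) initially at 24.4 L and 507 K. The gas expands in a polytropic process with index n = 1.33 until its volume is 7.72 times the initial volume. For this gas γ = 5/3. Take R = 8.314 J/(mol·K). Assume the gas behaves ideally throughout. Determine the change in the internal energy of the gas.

P₁ = nRT₁/V₁ = 0.744×8.314×507/24.4 = 129 kPa.
Polytropic n=1.33: T₂ = T₁(V₁/V₂)^(n−1) = 507×(0.130)^0.33 = 258 K; P₂ = P₁(V₁/V₂)^n = 8.48 kPa.
For an ideal gas ΔU = nCvΔT with Cv = (3/2)R = 12.5 J/(mol·K).
ΔU = 0.744×12.5×(258−507) = -2310 J.

-2310 J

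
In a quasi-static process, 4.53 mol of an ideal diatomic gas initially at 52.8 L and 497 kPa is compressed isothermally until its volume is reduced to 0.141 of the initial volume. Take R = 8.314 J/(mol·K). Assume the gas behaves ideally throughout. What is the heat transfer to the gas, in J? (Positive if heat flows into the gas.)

-51400 J

T₁ = P₁V₁/(nR) = 497×52.8/(4.53×8.314) = 697 K.
Isothermal: T stays 697 K; PV = const ⇒ V₂ = 7.44 L, P₂ = 3520 kPa.
ΔU = 0 (ideal gas, T constant).
W = nRT ln(V₂/V₁) = 4.53×8.314×697×ln(0.141) = -51400 J.
Q = ΔU + W = -51400 J.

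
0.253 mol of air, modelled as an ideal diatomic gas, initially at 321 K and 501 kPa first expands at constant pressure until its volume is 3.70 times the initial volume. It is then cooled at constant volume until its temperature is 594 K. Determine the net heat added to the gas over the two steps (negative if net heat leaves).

3260 J

V₁ = nRT₁/P₁ = 0.253×8.314×321/501 = 1.35 L.
Step 1 — Isobaric: P stays 501 kPa; V/T = const ⇒ T₂ = 1190 K, V₂ = 4.99 L.
W = PΔV = 501×(4.99−1.35) kPa·L = 1820 J.
ΔU = nCvΔT = 0.253×20.8×(1190−321) = 4560 J.
Q = ΔU + W = nCpΔT = 6380 J.
State after step 1: P = 501 kPa, V = 4.99 L, T = 1190 K.
Step 2 — Isochoric: V stays 4.99 L; P/T = const ⇒ T₂ = 594 K, P₂ = 251 kPa.
W = 0 (no volume change).
ΔU = nCvΔT = 0.253×20.8×(594−1190) = -3120 J.
Q = ΔU = -3120 J.
Net over both steps: W = 1820 J, Q = 3260 J, ΔU = 1440 J.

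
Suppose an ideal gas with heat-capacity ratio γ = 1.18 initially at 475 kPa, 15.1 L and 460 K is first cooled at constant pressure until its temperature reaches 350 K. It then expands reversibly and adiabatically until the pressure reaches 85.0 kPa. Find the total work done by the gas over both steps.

n = P₁V₁/(RT₁) = 475×15.1/(8.314×460) = 1.88 mol.
Step 1 — Isobaric: P stays 475 kPa; V/T = const ⇒ T₂ = 350 K, V₂ = 11.5 L.
W = PΔV = 475×(11.5−15.1) kPa·L = -1720 J.
ΔU = nCvΔT = 1.88×46.2×(350−460) = -9530 J.
Q = ΔU + W = nCpΔT = -11200 J.
State after step 1: P = 475 kPa, V = 11.5 L, T = 350 K.
Step 2 — Adiabatic: T₂/T₁ = (P₂/P₁)^((γ−1)/γ) ⇒ T₂ = 350×(0.179)^0.153 = 269 K; V₂ = 49.4 L.
ΔU = nCvΔT = 1.88×46.2×(269−350) = -7000 J.
Q = 0 for an adiabatic process, so W = −ΔU = 7000 J.
Net over both steps: W = 5280 J, Q = -11200 J, ΔU = -16500 J.

5280 J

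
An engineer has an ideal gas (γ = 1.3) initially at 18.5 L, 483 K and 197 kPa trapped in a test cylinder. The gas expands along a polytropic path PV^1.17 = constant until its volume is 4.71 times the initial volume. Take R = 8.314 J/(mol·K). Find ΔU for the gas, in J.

n = P₁V₁/(RT₁) = 197×18.5/(8.314×483) = 0.908 mol.
Polytropic n=1.17: T₂ = T₁(V₁/V₂)^(n−1) = 483×(0.212)^0.17 = 371 K; P₂ = P₁(V₁/V₂)^n = 32.1 kPa.
For an ideal gas ΔU = nCvΔT with Cv = R/(γ−1) = 27.7 J/(mol·K).
ΔU = 0.908×27.7×(371−483) = -2810 J.

-2810 J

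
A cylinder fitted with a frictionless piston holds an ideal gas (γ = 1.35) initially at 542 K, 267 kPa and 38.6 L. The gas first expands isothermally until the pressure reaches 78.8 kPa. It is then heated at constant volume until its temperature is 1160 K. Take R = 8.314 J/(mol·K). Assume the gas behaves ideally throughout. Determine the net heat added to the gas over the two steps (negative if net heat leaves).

46200 J

n = P₁V₁/(RT₁) = 267×38.6/(8.314×542) = 2.29 mol.
Step 1 — Isothermal: T stays 542 K; PV = const ⇒ V₂ = 131 L, P₂ = 78.8 kPa.
ΔU = 0 (ideal gas, T constant).
W = nRT ln(V₂/V₁) = 2.29×8.314×542×ln(3.39) = 12600 J.
Q = ΔU + W = 12600 J.
State after step 1: P = 78.8 kPa, V = 131 L, T = 542 K.
Step 2 — Isochoric: V stays 131 L; P/T = const ⇒ T₂ = 1160 K, P₂ = 169 kPa.
W = 0 (no volume change).
ΔU = nCvΔT = 2.29×23.8×(1160−542) = 33600 J.
Q = ΔU = 33600 J.
Net over both steps: W = 12600 J, Q = 46200 J, ΔU = 33600 J.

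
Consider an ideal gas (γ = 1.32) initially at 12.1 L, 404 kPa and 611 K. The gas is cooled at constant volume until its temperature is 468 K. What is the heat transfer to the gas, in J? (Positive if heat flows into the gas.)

-3580 J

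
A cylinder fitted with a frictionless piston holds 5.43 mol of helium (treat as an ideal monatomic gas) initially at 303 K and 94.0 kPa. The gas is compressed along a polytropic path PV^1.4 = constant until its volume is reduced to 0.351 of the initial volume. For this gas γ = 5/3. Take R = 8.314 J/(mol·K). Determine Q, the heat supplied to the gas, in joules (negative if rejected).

V₁ = nRT₁/P₁ = 5.43×8.314×303/94.0 = 146 L.
Polytropic n=1.4: T₂ = T₁(V₁/V₂)^(n−1) = 303×(2.85)^0.40 = 461 K; P₂ = P₁(V₁/V₂)^n = 407 kPa.
W = (P₁V₁−P₂V₂)/(n−1) = (94.0×146−407×51.1)/0.40 = -17800 J.
ΔU = nCvΔT = 5.43×12.5×(461−303) = 10700 J.
Q = ΔU + W = -7110 J.

-7110 J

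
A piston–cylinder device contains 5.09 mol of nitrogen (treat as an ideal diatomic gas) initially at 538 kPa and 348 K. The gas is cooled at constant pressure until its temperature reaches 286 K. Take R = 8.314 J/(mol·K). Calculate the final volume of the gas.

V₁ = nRT₁/P₁ = 5.09×8.314×348/538 = 27.4 L.
Isobaric: P stays 538 kPa; V/T = const ⇒ T₂ = 286 K, V₂ = 22.5 L.

22.5 L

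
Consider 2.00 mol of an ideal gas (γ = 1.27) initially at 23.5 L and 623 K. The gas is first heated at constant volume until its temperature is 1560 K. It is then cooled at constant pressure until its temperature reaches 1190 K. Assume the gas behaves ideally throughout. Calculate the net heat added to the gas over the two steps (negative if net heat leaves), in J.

28800 J

P₁ = nRT₁/V₁ = 2.00×8.314×623/23.5 = 441 kPa.
Step 1 — Isochoric: V stays 23.5 L; P/T = const ⇒ T₂ = 1560 K, P₂ = 1100 kPa.
W = 0 (no volume change).
ΔU = nCvΔT = 2.00×30.8×(1560−623) = 57700 J.
Q = ΔU = 57700 J.
State after step 1: P = 1100 kPa, V = 23.5 L, T = 1560 K.
Step 2 — Isobaric: P stays 1100 kPa; V/T = const ⇒ T₂ = 1190 K, V₂ = 17.9 L.
W = PΔV = 1100×(17.9−23.5) kPa·L = -6150 J.
ΔU = nCvΔT = 2.00×30.8×(1190−1560) = -22800 J.
Q = ΔU + W = nCpΔT = -28900 J.
Net over both steps: W = -6150 J, Q = 28800 J, ΔU = 34900 J.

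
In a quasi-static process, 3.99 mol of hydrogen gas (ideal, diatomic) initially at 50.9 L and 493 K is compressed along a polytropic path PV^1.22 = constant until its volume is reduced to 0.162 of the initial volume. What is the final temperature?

P₁ = nRT₁/V₁ = 3.99×8.314×493/50.9 = 321 kPa.
Polytropic n=1.22: T₂ = T₁(V₁/V₂)^(n−1) = 493×(6.17)^0.22 = 736 K; P₂ = P₁(V₁/V₂)^n = 2960 kPa.

736 K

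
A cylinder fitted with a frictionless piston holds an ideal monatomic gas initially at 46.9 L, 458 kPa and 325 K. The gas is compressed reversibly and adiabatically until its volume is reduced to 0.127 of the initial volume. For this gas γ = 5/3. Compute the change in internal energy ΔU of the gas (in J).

n = P₁V₁/(RT₁) = 458×46.9/(8.314×325) = 7.95 mol.
Adiabatic: TV^(γ−1) = const ⇒ T₂ = 325×(7.87)^0.667 = 1290 K; PV^γ = const ⇒ P₂ = 14300 kPa.
For an ideal gas ΔU = nCvΔT with Cv = (3/2)R = 12.5 J/(mol·K).
ΔU = 7.95×12.5×(1290−325) = 95300 J.

95300 J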